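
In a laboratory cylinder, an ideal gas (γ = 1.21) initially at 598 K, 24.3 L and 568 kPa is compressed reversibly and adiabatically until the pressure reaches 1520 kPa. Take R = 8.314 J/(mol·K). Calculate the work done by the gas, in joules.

n = P₁V₁/(RT₁) = 568×24.3/(8.314×598) = 2.78 mol.
Adiabatic: T₂/T₁ = (P₂/P₁)^((γ−1)/γ) ⇒ T₂ = 598×(2.68)^0.174 = 709 K; V₂ = 10.8 L.
ΔU = nCvΔT = 2.78×39.6×(709−598) = 12200 J.
Q = 0 for an adiabatic process, so W = −ΔU = -12200 J.

-12200 J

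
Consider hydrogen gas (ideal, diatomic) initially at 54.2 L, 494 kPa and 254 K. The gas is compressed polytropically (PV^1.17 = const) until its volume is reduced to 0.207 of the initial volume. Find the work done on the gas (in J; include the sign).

n = P₁V₁/(RT₁) = 494×54.2/(8.314×254) = 12.7 mol.
Polytropic n=1.17: T₂ = T₁(V₁/V₂)^(n−1) = 254×(4.83)^0.17 = 332 K; P₂ = P₁(V₁/V₂)^n = 3120 kPa.
W = (P₁V₁−P₂V₂)/(n−1) = (494×54.2−3120×11.2)/0.17 = -48400 J.
Work done on the gas = −W_by = 48400 J.

48400 J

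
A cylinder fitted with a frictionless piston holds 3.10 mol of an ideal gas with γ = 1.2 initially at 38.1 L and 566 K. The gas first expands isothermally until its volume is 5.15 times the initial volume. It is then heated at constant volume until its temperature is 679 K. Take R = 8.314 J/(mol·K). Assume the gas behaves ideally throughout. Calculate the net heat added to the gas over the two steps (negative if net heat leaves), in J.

P₁ = nRT₁/V₁ = 3.10×8.314×566/38.1 = 383 kPa.
Step 1 — Isothermal: T stays 566 K; PV = const ⇒ V₂ = 196 L, P₂ = 74.3 kPa.
ΔU = 0 (ideal gas, T constant).
W = nRT ln(V₂/V₁) = 3.10×8.314×566×ln(5.15) = 23900 J.
Q = ΔU + W = 23900 J.
State after step 1: P = 74.3 kPa, V = 196 L, T = 566 K.
Step 2 — Isochoric: V stays 196 L; P/T = const ⇒ T₂ = 679 K, P₂ = 89.2 kPa.
W = 0 (no volume change).
ΔU = nCvΔT = 3.10×41.6×(679−566) = 14600 J.
Q = ΔU = 14600 J.
Net over both steps: W = 23900 J, Q = 38500 J, ΔU = 14600 J.

38500 J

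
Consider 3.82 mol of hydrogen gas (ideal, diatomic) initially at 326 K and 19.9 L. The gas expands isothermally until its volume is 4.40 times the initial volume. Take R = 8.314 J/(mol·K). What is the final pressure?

118 kPa

P₁ = nRT₁/V₁ = 3.82×8.314×326/19.9 = 520 kPa.
Isothermal: T stays 326 K; PV = const ⇒ V₂ = 87.6 L, P₂ = 118 kPa.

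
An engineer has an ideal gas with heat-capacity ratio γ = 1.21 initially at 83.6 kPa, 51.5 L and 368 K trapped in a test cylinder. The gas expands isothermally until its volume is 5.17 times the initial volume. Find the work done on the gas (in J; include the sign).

-7070 J

n = P₁V₁/(RT₁) = 83.6×51.5/(8.314×368) = 1.41 mol.
Isothermal: T stays 368 K; PV = const ⇒ V₂ = 266 L, P₂ = 16.2 kPa.
W = nRT ln(V₂/V₁) = 1.41×8.314×368×ln(5.17) = 7070 J.
Work done on the gas = −W_by = -7070 J.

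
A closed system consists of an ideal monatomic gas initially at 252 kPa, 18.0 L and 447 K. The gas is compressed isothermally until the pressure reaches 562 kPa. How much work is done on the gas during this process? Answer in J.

3640 J

n = P₁V₁/(RT₁) = 252×18.0/(8.314×447) = 1.22 mol.
Isothermal: T stays 447 K; PV = const ⇒ V₂ = 8.07 L, P₂ = 562 kPa.
W = nRT ln(V₂/V₁) = 1.22×8.314×447×ln(0.448) = -3640 J.
Work done on the gas = −W_by = 3640 J.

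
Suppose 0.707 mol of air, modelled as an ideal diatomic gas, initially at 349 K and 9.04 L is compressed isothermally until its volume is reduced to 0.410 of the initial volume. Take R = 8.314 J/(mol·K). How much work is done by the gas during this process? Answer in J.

P₁ = nRT₁/V₁ = 0.707×8.314×349/9.04 = 227 kPa.
Isothermal: T stays 349 K; PV = const ⇒ V₂ = 3.71 L, P₂ = 553 kPa.
W = nRT ln(V₂/V₁) = 0.707×8.314×349×ln(0.410) = -1830 J.

-1830 J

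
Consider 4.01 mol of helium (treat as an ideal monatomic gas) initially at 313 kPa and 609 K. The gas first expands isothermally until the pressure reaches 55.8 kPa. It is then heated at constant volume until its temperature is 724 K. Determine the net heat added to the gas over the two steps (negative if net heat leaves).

40800 J

V₁ = nRT₁/P₁ = 4.01×8.314×609/313 = 64.9 L.
Step 1 — Isothermal: T stays 609 K; PV = const ⇒ V₂ = 364 L, P₂ = 55.8 kPa.
ΔU = 0 (ideal gas, T constant).
W = nRT ln(V₂/V₁) = 4.01×8.314×609×ln(5.61) = 35000 J.
Q = ΔU + W = 35000 J.
State after step 1: P = 55.8 kPa, V = 364 L, T = 609 K.
Step 2 — Isochoric: V stays 364 L; P/T = const ⇒ T₂ = 724 K, P₂ = 66.3 kPa.
W = 0 (no volume change).
ΔU = nCvΔT = 4.01×12.5×(724−609) = 5750 J.
Q = ΔU = 5750 J.
Net over both steps: W = 35000 J, Q = 40800 J, ΔU = 5750 J.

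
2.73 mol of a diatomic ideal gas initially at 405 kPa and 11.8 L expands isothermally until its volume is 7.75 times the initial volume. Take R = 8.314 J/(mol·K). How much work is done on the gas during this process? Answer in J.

-9790 J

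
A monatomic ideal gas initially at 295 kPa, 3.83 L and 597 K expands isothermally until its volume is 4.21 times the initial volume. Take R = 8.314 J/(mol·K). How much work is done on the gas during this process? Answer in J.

n = P₁V₁/(RT₁) = 295×3.83/(8.314×597) = 0.228 mol.
Isothermal: T stays 597 K; PV = const ⇒ V₂ = 16.1 L, P₂ = 70.1 kPa.
W = nRT ln(V₂/V₁) = 0.228×8.314×597×ln(4.21) = 1620 J.
Work done on the gas = −W_by = -1620 J.

-1620 J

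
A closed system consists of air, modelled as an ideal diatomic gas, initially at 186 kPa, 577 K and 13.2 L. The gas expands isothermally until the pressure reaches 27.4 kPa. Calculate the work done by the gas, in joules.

n = P₁V₁/(RT₁) = 186×13.2/(8.314×577) = 0.512 mol.
Isothermal: T stays 577 K; PV = const ⇒ V₂ = 89.6 L, P₂ = 27.4 kPa.
W = nRT ln(V₂/V₁) = 0.512×8.314×577×ln(6.79) = 4700 J.

4700 J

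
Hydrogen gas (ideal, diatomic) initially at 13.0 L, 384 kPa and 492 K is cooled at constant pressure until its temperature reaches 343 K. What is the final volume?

9.06 L

Isobaric: P stays 384 kPa; V/T = const ⇒ T₂ = 343 K, V₂ = 9.06 L.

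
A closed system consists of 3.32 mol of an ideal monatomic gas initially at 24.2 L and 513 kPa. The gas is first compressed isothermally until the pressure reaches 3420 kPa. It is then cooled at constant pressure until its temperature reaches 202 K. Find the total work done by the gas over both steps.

T₁ = P₁V₁/(nR) = 513×24.2/(3.32×8.314) = 450 K.
Step 1 — Isothermal: T stays 450 K; PV = const ⇒ V₂ = 3.63 L, P₂ = 3420 kPa.
ΔU = 0 (ideal gas, T constant).
W = nRT ln(V₂/V₁) = 3.32×8.314×450×ln(0.150) = -23600 J.
Q = ΔU + W = -23600 J.
State after step 1: P = 3420 kPa, V = 3.63 L, T = 450 K.
Step 2 — Isobaric: P stays 3420 kPa; V/T = const ⇒ T₂ = 202 K, V₂ = 1.63 L.
W = PΔV = 3420×(1.63−3.63) kPa·L = -6840 J.
ΔU = nCvΔT = 3.32×12.5×(202−450) = -10300 J.
Q = ΔU + W = nCpΔT = -17100 J.
Net over both steps: W = -30400 J, Q = -40600 J, ΔU = -10300 J.

-30400 J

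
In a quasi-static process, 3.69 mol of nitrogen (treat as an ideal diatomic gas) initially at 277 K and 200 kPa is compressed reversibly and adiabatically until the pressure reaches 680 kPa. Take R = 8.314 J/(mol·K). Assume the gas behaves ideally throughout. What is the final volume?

17.7 L

V₁ = nRT₁/P₁ = 3.69×8.314×277/200 = 42.5 L.
Adiabatic: T₂/T₁ = (P₂/P₁)^((γ−1)/γ) ⇒ T₂ = 277×(3.40)^0.286 = 393 K; V₂ = 17.7 L.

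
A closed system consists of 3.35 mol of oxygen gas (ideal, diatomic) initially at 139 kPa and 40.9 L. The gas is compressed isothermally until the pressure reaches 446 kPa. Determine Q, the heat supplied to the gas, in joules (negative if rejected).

T₁ = P₁V₁/(nR) = 139×40.9/(3.35×8.314) = 204 K.
Isothermal: T stays 204 K; PV = const ⇒ V₂ = 12.7 L, P₂ = 446 kPa.
ΔU = 0 (ideal gas, T constant).
W = nRT ln(V₂/V₁) = 3.35×8.314×204×ln(0.312) = -6630 J.
Q = ΔU + W = -6630 J.

-6630 J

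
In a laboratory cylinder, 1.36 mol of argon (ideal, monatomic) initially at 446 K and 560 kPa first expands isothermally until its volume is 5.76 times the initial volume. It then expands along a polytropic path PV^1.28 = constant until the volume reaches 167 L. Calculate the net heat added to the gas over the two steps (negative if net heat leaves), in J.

11700 J

V₁ = nRT₁/P₁ = 1.36×8.314×446/560 = 9.01 L.
Step 1 — Isothermal: T stays 446 K; PV = const ⇒ V₂ = 51.9 L, P₂ = 97.2 kPa.
ΔU = 0 (ideal gas, T constant).
W = nRT ln(V₂/V₁) = 1.36×8.314×446×ln(5.76) = 8830 J.
Q = ΔU + W = 8830 J.
State after step 1: P = 97.2 kPa, V = 51.9 L, T = 446 K.
Step 2 — Polytropic n=1.28: T₂ = T₁(V₁/V₂)^(n−1) = 446×(0.311)^0.28 = 321 K; P₂ = P₁(V₁/V₂)^n = 21.8 kPa.
W = (P₁V₁−P₂V₂)/(n−1) = (97.2×51.9−21.8×167)/0.28 = 5030 J.
ΔU = nCvΔT = 1.36×12.5×(321−446) = -2110 J.
Q = ΔU + W = 2920 J.
Net over both steps: W = 13900 J, Q = 11700 J, ΔU = -2110 J.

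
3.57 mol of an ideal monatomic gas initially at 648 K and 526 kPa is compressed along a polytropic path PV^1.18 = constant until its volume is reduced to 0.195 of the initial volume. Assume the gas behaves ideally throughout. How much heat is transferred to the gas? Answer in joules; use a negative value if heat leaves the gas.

-26700 J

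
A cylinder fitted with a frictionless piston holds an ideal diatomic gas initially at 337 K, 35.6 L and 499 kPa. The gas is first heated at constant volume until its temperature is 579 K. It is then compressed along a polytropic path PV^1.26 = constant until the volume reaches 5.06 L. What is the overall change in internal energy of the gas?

n = P₁V₁/(RT₁) = 499×35.6/(8.314×337) = 6.34 mol.
Step 1 — Isochoric: V stays 35.6 L; P/T = const ⇒ T₂ = 579 K, P₂ = 857 kPa.
W = 0 (no volume change).
ΔU = nCvΔT = 6.34×20.8×(579−337) = 31900 J.
Q = ΔU = 31900 J.
State after step 1: P = 857 kPa, V = 35.6 L, T = 579 K.
Step 2 — Polytropic n=1.26: T₂ = T₁(V₁/V₂)^(n−1) = 579×(7.04)^0.26 = 962 K; P₂ = P₁(V₁/V₂)^n = 10000 kPa.
W = (P₁V₁−P₂V₂)/(n−1) = (857×35.6−10000×5.06)/0.26 = -77600 J.
ΔU = nCvΔT = 6.34×20.8×(962−579) = 50400 J.
Q = ΔU + W = -27100 J.
Net over both steps: W = -77600 J, Q = 4750 J, ΔU = 82300 J.

82300 J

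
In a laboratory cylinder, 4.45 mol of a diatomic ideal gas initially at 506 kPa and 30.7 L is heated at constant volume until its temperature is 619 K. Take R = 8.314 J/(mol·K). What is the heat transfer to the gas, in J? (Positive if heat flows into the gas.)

T₁ = P₁V₁/(nR) = 506×30.7/(4.45×8.314) = 420 K.
Isochoric: V stays 30.7 L; P/T = const ⇒ T₂ = 619 K, P₂ = 746 kPa.
W = 0 (no volume change).
ΔU = nCvΔT = 4.45×20.8×(619−420) = 18400 J.
Q = ΔU = 18400 J.

18400 J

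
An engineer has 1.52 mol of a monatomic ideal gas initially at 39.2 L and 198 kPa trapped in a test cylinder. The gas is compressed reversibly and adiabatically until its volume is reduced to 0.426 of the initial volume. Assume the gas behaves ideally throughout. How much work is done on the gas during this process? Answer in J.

T₁ = P₁V₁/(nR) = 198×39.2/(1.52×8.314) = 614 K.
Adiabatic: TV^(γ−1) = const ⇒ T₂ = 614×(2.35)^0.667 = 1080 K; PV^γ = const ⇒ P₂ = 821 kPa.
ΔU = nCvΔT = 1.52×12.5×(1080−614) = 8920 J.
Q = 0 for an adiabatic process, so W = −ΔU = -8920 J.
Work done on the gas = −W_by = 8920 J.

8920 J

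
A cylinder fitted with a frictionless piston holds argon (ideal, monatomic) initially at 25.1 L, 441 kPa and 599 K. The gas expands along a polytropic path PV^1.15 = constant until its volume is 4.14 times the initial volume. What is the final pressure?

Polytropic n=1.15: T₂ = T₁(V₁/V₂)^(n−1) = 599×(0.242)^0.15 = 484 K; P₂ = P₁(V₁/V₂)^n = 86.1 kPa.

86.1 kPa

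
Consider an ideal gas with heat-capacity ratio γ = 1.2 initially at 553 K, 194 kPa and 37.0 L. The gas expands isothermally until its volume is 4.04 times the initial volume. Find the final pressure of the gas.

48.0 kPa

Isothermal: T stays 553 K; PV = const ⇒ V₂ = 149 L, P₂ = 48.0 kPa.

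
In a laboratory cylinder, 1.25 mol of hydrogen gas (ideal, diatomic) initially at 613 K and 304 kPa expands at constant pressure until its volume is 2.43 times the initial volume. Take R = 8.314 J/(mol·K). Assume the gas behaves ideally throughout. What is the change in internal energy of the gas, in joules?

22800 J

V₁ = nRT₁/P₁ = 1.25×8.314×613/304 = 21.0 L.
Isobaric: P stays 304 kPa; V/T = const ⇒ T₂ = 1490 K, V₂ = 50.9 L.
For an ideal gas ΔU = nCvΔT with Cv = (5/2)R = 20.8 J/(mol·K).
ΔU = 1.25×20.8×(1490−613) = 22800 J.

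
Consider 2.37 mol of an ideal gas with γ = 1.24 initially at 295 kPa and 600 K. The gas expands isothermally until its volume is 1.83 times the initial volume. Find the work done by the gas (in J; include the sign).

V₁ = nRT₁/P₁ = 2.37×8.314×600/295 = 40.1 L.
Isothermal: T stays 600 K; PV = const ⇒ V₂ = 73.3 L, P₂ = 161 kPa.
W = nRT ln(V₂/V₁) = 2.37×8.314×600×ln(1.83) = 7140 J.

7140 J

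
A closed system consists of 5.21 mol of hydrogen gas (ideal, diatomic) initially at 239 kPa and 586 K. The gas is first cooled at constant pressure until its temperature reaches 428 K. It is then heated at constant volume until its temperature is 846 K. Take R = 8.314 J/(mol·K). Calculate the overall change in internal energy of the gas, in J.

V₁ = nRT₁/P₁ = 5.21×8.314×586/239 = 106 L.
Step 1 — Isobaric: P stays 239 kPa; V/T = const ⇒ T₂ = 428 K, V₂ = 77.6 L.
W = PΔV = 239×(77.6−106) kPa·L = -6840 J.
ΔU = nCvΔT = 5.21×20.8×(428−586) = -17100 J.
Q = ΔU + W = nCpΔT = -24000 J.
State after step 1: P = 239 kPa, V = 77.6 L, T = 428 K.
Step 2 — Isochoric: V stays 77.6 L; P/T = const ⇒ T₂ = 846 K, P₂ = 472 kPa.
W = 0 (no volume change).
ΔU = nCvΔT = 5.21×20.8×(846−428) = 45300 J.
Q = ΔU = 45300 J.
Net over both steps: W = -6840 J, Q = 21300 J, ΔU = 28200 J.

28200 J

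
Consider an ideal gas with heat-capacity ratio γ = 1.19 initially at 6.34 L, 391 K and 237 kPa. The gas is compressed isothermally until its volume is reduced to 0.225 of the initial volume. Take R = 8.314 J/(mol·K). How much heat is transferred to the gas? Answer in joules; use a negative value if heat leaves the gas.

-2240 J

n = P₁V₁/(RT₁) = 237×6.34/(8.314×391) = 0.462 mol.
Isothermal: T stays 391 K; PV = const ⇒ V₂ = 1.43 L, P₂ = 1050 kPa.
ΔU = 0 (ideal gas, T constant).
W = nRT ln(V₂/V₁) = 0.462×8.314×391×ln(0.225) = -2240 J.
Q = ΔU + W = -2240 J.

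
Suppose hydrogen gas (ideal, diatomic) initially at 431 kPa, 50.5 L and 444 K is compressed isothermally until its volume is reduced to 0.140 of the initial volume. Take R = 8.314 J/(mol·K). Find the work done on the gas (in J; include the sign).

n = P₁V₁/(RT₁) = 431×50.5/(8.314×444) = 5.90 mol.
Isothermal: T stays 444 K; PV = const ⇒ V₂ = 7.07 L, P₂ = 3080 kPa.
W = nRT ln(V₂/V₁) = 5.90×8.314×444×ln(0.140) = -42800 J.
Work done on the gas = −W_by = 42800 J.

42800 J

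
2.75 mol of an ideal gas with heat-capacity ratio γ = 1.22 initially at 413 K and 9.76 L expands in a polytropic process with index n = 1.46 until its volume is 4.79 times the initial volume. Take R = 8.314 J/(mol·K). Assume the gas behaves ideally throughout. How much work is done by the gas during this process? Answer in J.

10500 J

P₁ = nRT₁/V₁ = 2.75×8.314×413/9.76 = 967 kPa.
Polytropic n=1.46: T₂ = T₁(V₁/V₂)^(n−1) = 413×(0.209)^0.46 = 201 K; P₂ = P₁(V₁/V₂)^n = 98.3 kPa.
W = (P₁V₁−P₂V₂)/(n−1) = (967×9.76−98.3×46.8)/0.46 = 10500 J.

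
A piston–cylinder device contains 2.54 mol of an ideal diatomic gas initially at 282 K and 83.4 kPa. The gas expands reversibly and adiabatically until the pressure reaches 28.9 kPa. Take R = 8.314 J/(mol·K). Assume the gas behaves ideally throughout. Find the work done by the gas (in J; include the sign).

3890 J

V₁ = nRT₁/P₁ = 2.54×8.314×282/83.4 = 71.4 L.
Adiabatic: T₂/T₁ = (P₂/P₁)^((γ−1)/γ) ⇒ T₂ = 282×(0.347)^0.286 = 208 K; V₂ = 152 L.
ΔU = nCvΔT = 2.54×20.8×(208−282) = -3890 J.
Q = 0 for an adiabatic process, so W = −ΔU = 3890 J.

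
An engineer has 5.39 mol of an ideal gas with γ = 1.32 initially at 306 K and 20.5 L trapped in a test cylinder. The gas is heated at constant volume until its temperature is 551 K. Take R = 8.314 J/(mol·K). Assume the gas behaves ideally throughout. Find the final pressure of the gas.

P₁ = nRT₁/V₁ = 5.39×8.314×306/20.5 = 669 kPa.
Isochoric: V stays 20.5 L; P/T = const ⇒ T₂ = 551 K, P₂ = 1200 kPa.

1200 kPa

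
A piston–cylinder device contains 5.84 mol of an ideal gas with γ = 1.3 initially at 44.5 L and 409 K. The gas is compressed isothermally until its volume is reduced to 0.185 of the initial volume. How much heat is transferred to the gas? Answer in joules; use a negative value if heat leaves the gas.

-33500 J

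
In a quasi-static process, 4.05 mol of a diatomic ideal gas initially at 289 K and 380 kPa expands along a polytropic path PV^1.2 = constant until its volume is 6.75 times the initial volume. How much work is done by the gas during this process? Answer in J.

V₁ = nRT₁/P₁ = 4.05×8.314×289/380 = 25.6 L.
Polytropic n=1.2: T₂ = T₁(V₁/V₂)^(n−1) = 289×(0.148)^0.20 = 197 K; P₂ = P₁(V₁/V₂)^n = 38.4 kPa.
W = (P₁V₁−P₂V₂)/(n−1) = (380×25.6−38.4×173)/0.20 = 15400 J.

15400 J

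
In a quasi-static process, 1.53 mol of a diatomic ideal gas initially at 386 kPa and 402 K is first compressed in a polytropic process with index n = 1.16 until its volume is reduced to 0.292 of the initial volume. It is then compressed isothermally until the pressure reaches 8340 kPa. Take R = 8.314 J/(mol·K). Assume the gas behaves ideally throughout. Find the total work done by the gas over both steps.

-17200 J

V₁ = nRT₁/P₁ = 1.53×8.314×402/386 = 13.2 L.
Step 1 — Polytropic n=1.16: T₂ = T₁(V₁/V₂)^(n−1) = 402×(3.42)^0.16 = 490 K; P₂ = P₁(V₁/V₂)^n = 1610 kPa.
W = (P₁V₁−P₂V₂)/(n−1) = (386×13.2−1610×3.87)/0.16 = -6960 J.
ΔU = nCvΔT = 1.53×20.8×(490−402) = 2780 J.
Q = ΔU + W = -4170 J.
State after step 1: P = 1610 kPa, V = 3.87 L, T = 490 K.
Step 2 — Isothermal: T stays 490 K; PV = const ⇒ V₂ = 0.747 L, P₂ = 8340 kPa.
ΔU = 0 (ideal gas, T constant).
W = nRT ln(V₂/V₁) = 1.53×8.314×490×ln(0.193) = -10200 J.
Q = ΔU + W = -10200 J.
Net over both steps: W = -17200 J, Q = -14400 J, ΔU = 2780 J.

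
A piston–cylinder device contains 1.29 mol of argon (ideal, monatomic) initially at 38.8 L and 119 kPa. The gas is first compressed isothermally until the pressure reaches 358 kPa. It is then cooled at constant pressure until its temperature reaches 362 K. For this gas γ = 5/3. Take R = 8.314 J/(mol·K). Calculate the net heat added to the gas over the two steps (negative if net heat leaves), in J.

T₁ = P₁V₁/(nR) = 119×38.8/(1.29×8.314) = 431 K.
Step 1 — Isothermal: T stays 431 K; PV = const ⇒ V₂ = 12.9 L, P₂ = 358 kPa.
ΔU = 0 (ideal gas, T constant).
W = nRT ln(V₂/V₁) = 1.29×8.314×431×ln(0.332) = -5090 J.
Q = ΔU + W = -5090 J.
State after step 1: P = 358 kPa, V = 12.9 L, T = 431 K.
Step 2 — Isobaric: P stays 358 kPa; V/T = const ⇒ T₂ = 362 K, V₂ = 10.8 L.
W = PΔV = 358×(10.8−12.9) kPa·L = -735 J.
ΔU = nCvΔT = 1.29×12.5×(362−431) = -1100 J.
Q = ΔU + W = nCpΔT = -1840 J.
Net over both steps: W = -5820 J, Q = -6920 J, ΔU = -1100 J.

-6920 J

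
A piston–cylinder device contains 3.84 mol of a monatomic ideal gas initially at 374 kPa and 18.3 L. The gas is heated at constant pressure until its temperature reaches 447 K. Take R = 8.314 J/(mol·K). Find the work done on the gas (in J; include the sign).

-7430 J

T₁ = P₁V₁/(nR) = 374×18.3/(3.84×8.314) = 214 K.
Isobaric: P stays 374 kPa; V/T = const ⇒ T₂ = 447 K, V₂ = 38.2 L.
W = PΔV = 374×(38.2−18.3) kPa·L = 7430 J.
Work done on the gas = −W_by = -7430 J.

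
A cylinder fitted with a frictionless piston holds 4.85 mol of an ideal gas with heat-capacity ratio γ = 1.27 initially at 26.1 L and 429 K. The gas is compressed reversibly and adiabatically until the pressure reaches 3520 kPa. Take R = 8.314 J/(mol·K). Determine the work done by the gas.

-27300 J

P₁ = nRT₁/V₁ = 4.85×8.314×429/26.1 = 663 kPa.
Adiabatic: T₂/T₁ = (P₂/P₁)^((γ−1)/γ) ⇒ T₂ = 429×(5.31)^0.213 = 612 K; V₂ = 7.01 L.
ΔU = nCvΔT = 4.85×30.8×(612−429) = 27300 J.
Q = 0 for an adiabatic process, so W = −ΔU = -27300 J.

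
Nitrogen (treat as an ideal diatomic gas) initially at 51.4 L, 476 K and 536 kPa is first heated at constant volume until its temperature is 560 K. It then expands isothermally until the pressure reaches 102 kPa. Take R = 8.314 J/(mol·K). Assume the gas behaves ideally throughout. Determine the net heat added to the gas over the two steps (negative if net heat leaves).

71200 J

n = P₁V₁/(RT₁) = 536×51.4/(8.314×476) = 6.96 mol.
Step 1 — Isochoric: V stays 51.4 L; P/T = const ⇒ T₂ = 560 K, P₂ = 631 kPa.
W = 0 (no volume change).
ΔU = nCvΔT = 6.96×20.8×(560−476) = 12200 J.
Q = ΔU = 12200 J.
State after step 1: P = 631 kPa, V = 51.4 L, T = 560 K.
Step 2 — Isothermal: T stays 560 K; PV = const ⇒ V₂ = 318 L, P₂ = 102 kPa.
ΔU = 0 (ideal gas, T constant).
W = nRT ln(V₂/V₁) = 6.96×8.314×560×ln(6.18) = 59000 J.
Q = ΔU + W = 59000 J.
Net over both steps: W = 59000 J, Q = 71200 J, ΔU = 12200 J.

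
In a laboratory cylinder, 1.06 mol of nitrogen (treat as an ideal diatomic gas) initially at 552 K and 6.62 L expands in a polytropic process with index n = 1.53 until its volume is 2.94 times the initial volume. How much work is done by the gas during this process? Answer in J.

4000 J

P₁ = nRT₁/V₁ = 1.06×8.314×552/6.62 = 735 kPa.
Polytropic n=1.53: T₂ = T₁(V₁/V₂)^(n−1) = 552×(0.340)^0.53 = 312 K; P₂ = P₁(V₁/V₂)^n = 141 kPa.
W = (P₁V₁−P₂V₂)/(n−1) = (735×6.62−141×19.5)/0.53 = 4000 J.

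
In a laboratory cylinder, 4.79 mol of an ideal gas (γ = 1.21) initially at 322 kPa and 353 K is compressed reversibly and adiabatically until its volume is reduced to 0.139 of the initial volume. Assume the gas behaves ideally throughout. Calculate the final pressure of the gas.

V₁ = nRT₁/P₁ = 4.79×8.314×353/322 = 43.7 L.
Adiabatic: TV^(γ−1) = const ⇒ T₂ = 353×(7.19)^0.210 = 534 K; PV^γ = const ⇒ P₂ = 3510 kPa.

3510 kPa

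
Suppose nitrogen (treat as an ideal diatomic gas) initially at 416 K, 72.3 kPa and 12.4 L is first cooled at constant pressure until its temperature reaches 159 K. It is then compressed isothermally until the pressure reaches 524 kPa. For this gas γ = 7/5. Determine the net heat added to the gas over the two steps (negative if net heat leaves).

-2620 J

n = P₁V₁/(RT₁) = 72.3×12.4/(8.314×416) = 0.259 mol.
Step 1 — Isobaric: P stays 72.3 kPa; V/T = const ⇒ T₂ = 159 K, V₂ = 4.74 L.
W = PΔV = 72.3×(4.74−12.4) kPa·L = -554 J.
ΔU = nCvΔT = 0.259×20.8×(159−416) = -1380 J.
Q = ΔU + W = nCpΔT = -1940 J.
State after step 1: P = 72.3 kPa, V = 4.74 L, T = 159 K.
Step 2 — Isothermal: T stays 159 K; PV = const ⇒ V₂ = 0.654 L, P₂ = 524 kPa.
ΔU = 0 (ideal gas, T constant).
W = nRT ln(V₂/V₁) = 0.259×8.314×159×ln(0.138) = -679 J.
Q = ΔU + W = -679 J.
Net over both steps: W = -1230 J, Q = -2620 J, ΔU = -1380 J.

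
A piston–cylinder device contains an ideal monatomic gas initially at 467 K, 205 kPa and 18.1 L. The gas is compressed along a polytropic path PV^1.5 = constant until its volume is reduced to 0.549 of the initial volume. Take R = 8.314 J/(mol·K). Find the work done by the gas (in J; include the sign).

-2590 J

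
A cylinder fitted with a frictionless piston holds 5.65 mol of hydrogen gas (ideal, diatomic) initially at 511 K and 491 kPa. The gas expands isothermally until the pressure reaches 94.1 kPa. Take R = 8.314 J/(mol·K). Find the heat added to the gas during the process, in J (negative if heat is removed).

V₁ = nRT₁/P₁ = 5.65×8.314×511/491 = 48.9 L.
Isothermal: T stays 511 K; PV = const ⇒ V₂ = 255 L, P₂ = 94.1 kPa.
ΔU = 0 (ideal gas, T constant).
W = nRT ln(V₂/V₁) = 5.65×8.314×511×ln(5.22) = 39700 J.
Q = ΔU + W = 39700 J.

39700 J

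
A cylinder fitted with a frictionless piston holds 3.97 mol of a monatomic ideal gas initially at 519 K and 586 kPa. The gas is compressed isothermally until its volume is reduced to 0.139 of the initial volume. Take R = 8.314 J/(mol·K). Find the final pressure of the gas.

4220 kPa

V₁ = nRT₁/P₁ = 3.97×8.314×519/586 = 29.2 L.
Isothermal: T stays 519 K; PV = const ⇒ V₂ = 4.06 L, P₂ = 4220 kPa.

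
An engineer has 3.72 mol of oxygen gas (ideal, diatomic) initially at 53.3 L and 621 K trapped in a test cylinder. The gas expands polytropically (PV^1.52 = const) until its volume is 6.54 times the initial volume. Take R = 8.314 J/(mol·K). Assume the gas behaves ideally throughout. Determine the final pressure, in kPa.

P₁ = nRT₁/V₁ = 3.72×8.314×621/53.3 = 360 kPa.
Polytropic n=1.52: T₂ = T₁(V₁/V₂)^(n−1) = 621×(0.153)^0.52 = 234 K; P₂ = P₁(V₁/V₂)^n = 20.8 kPa.

20.8 kPa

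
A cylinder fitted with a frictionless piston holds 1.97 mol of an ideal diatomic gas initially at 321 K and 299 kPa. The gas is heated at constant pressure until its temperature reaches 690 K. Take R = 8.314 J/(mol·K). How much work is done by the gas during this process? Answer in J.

V₁ = nRT₁/P₁ = 1.97×8.314×321/299 = 17.6 L.
Isobaric: P stays 299 kPa; V/T = const ⇒ T₂ = 690 K, V₂ = 37.8 L.
W = PΔV = 299×(37.8−17.6) kPa·L = 6040 J.

6040 J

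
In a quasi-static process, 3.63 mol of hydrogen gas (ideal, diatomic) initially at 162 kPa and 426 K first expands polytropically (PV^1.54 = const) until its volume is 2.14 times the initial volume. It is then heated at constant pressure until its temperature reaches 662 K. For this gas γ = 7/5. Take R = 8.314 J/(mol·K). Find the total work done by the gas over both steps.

V₁ = nRT₁/P₁ = 3.63×8.314×426/162 = 79.4 L.
Step 1 — Polytropic n=1.54: T₂ = T₁(V₁/V₂)^(n−1) = 426×(0.467)^0.54 = 282 K; P₂ = P₁(V₁/V₂)^n = 50.2 kPa.
W = (P₁V₁−P₂V₂)/(n−1) = (162×79.4−50.2×170)/0.54 = 8020 J.
ΔU = nCvΔT = 3.63×20.8×(282−426) = -10800 J.
Q = ΔU + W = -2810 J.
State after step 1: P = 50.2 kPa, V = 170 L, T = 282 K.
Step 2 — Isobaric: P stays 50.2 kPa; V/T = const ⇒ T₂ = 662 K, V₂ = 398 L.
W = PΔV = 50.2×(398−170) kPa·L = 11500 J.
ΔU = nCvΔT = 3.63×20.8×(662−282) = 28600 J.
Q = ΔU + W = nCpΔT = 40100 J.
Net over both steps: W = 19500 J, Q = 37300 J, ΔU = 17800 J.

19500 J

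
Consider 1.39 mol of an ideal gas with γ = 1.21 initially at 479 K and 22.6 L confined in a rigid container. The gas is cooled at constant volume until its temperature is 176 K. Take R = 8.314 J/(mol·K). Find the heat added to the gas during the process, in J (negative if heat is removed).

P₁ = nRT₁/V₁ = 1.39×8.314×479/22.6 = 245 kPa.
Isochoric: V stays 22.6 L; P/T = const ⇒ T₂ = 176 K, P₂ = 90.0 kPa.
W = 0 (no volume change).
ΔU = nCvΔT = 1.39×39.6×(176−479) = -16700 J.
Q = ΔU = -16700 J.

-16700 J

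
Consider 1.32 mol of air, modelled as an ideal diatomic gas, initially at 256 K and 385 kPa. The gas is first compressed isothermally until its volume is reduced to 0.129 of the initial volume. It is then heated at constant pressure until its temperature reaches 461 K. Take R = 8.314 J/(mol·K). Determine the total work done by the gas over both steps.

V₁ = nRT₁/P₁ = 1.32×8.314×256/385 = 7.30 L.
Step 1 — Isothermal: T stays 256 K; PV = const ⇒ V₂ = 0.941 L, P₂ = 2980 kPa.
ΔU = 0 (ideal gas, T constant).
W = nRT ln(V₂/V₁) = 1.32×8.314×256×ln(0.129) = -5750 J.
Q = ΔU + W = -5750 J.
State after step 1: P = 2980 kPa, V = 0.941 L, T = 256 K.
Step 2 — Isobaric: P stays 2980 kPa; V/T = const ⇒ T₂ = 461 K, V₂ = 1.70 L.
W = PΔV = 2980×(1.70−0.941) kPa·L = 2250 J.
ΔU = nCvΔT = 1.32×20.8×(461−256) = 5620 J.
Q = ΔU + W = nCpΔT = 7870 J.
Net over both steps: W = -3500 J, Q = 2120 J, ΔU = 5620 J.

-3500 J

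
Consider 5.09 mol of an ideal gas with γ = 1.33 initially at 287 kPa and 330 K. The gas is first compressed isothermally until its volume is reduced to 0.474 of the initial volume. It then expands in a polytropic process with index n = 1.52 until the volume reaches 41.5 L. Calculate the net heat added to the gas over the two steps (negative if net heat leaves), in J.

-14500 J

V₁ = nRT₁/P₁ = 5.09×8.314×330/287 = 48.7 L.
Step 1 — Isothermal: T stays 330 K; PV = const ⇒ V₂ = 23.1 L, P₂ = 605 kPa.
ΔU = 0 (ideal gas, T constant).
W = nRT ln(V₂/V₁) = 5.09×8.314×330×ln(0.474) = -10400 J.
Q = ΔU + W = -10400 J.
State after step 1: P = 605 kPa, V = 23.1 L, T = 330 K.
Step 2 — Polytropic n=1.52: T₂ = T₁(V₁/V₂)^(n−1) = 330×(0.556)^0.52 = 243 K; P₂ = P₁(V₁/V₂)^n = 248 kPa.
W = (P₁V₁−P₂V₂)/(n−1) = (605×23.1−248×41.5)/0.52 = 7070 J.
ΔU = nCvΔT = 5.09×25.2×(243−330) = -11100 J.
Q = ΔU + W = -4070 J.
Net over both steps: W = -3360 J, Q = -14500 J, ΔU = -11100 J.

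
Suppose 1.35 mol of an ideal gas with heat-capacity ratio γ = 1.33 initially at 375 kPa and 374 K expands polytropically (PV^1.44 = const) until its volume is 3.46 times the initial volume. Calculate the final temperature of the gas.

217 K

V₁ = nRT₁/P₁ = 1.35×8.314×374/375 = 11.2 L.
Polytropic n=1.44: T₂ = T₁(V₁/V₂)^(n−1) = 374×(0.289)^0.44 = 217 K; P₂ = P₁(V₁/V₂)^n = 62.8 kPa.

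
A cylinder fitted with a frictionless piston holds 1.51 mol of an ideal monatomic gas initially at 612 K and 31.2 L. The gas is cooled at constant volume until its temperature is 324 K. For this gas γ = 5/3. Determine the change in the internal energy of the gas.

-5420 J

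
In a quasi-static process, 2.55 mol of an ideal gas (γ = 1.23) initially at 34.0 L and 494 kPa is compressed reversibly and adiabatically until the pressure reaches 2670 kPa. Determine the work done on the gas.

27100 J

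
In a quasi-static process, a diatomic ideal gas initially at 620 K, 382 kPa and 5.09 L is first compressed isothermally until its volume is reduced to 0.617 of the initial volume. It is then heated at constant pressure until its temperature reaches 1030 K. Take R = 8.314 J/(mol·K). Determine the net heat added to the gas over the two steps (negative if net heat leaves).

n = P₁V₁/(RT₁) = 382×5.09/(8.314×620) = 0.377 mol.
Step 1 — Isothermal: T stays 620 K; PV = const ⇒ V₂ = 3.14 L, P₂ = 619 kPa.
ΔU = 0 (ideal gas, T constant).
W = nRT ln(V₂/V₁) = 0.377×8.314×620×ln(0.617) = -939 J.
Q = ΔU + W = -939 J.
State after step 1: P = 619 kPa, V = 3.14 L, T = 620 K.
Step 2 — Isobaric: P stays 619 kPa; V/T = const ⇒ T₂ = 1030 K, V₂ = 5.22 L.
W = PΔV = 619×(5.22−3.14) kPa·L = 1290 J.
ΔU = nCvΔT = 0.377×20.8×(1030−620) = 3210 J.
Q = ΔU + W = nCpΔT = 4500 J.
Net over both steps: W = 347 J, Q = 3560 J, ΔU = 3210 J.

3560 J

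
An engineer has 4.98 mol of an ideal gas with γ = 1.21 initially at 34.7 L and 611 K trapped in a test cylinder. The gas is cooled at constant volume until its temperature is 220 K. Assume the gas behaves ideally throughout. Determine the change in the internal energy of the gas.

-77100 J

P₁ = nRT₁/V₁ = 4.98×8.314×611/34.7 = 729 kPa.
Isochoric: V stays 34.7 L; P/T = const ⇒ T₂ = 220 K, P₂ = 263 kPa.
For an ideal gas ΔU = nCvΔT with Cv = R/(γ−1) = 39.6 J/(mol·K).
ΔU = 4.98×39.6×(220−611) = -77100 J.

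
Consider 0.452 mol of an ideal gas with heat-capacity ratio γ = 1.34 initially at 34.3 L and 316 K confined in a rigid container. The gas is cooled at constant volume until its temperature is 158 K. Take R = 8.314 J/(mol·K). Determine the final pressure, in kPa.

P₁ = nRT₁/V₁ = 0.452×8.314×316/34.3 = 34.6 kPa.
Isochoric: V stays 34.3 L; P/T = const ⇒ T₂ = 158 K, P₂ = 17.3 kPa.

17.3 kPa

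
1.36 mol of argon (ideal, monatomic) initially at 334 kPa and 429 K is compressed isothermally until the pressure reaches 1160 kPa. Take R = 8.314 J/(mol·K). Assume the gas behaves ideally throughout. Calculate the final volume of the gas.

V₁ = nRT₁/P₁ = 1.36×8.314×429/334 = 14.5 L.
Isothermal: T stays 429 K; PV = const ⇒ V₂ = 4.18 L, P₂ = 1160 kPa.

4.18 L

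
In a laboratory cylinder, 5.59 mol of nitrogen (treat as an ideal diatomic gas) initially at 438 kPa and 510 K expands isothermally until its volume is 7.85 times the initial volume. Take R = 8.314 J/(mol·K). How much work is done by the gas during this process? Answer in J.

48800 J

V₁ = nRT₁/P₁ = 5.59×8.314×510/438 = 54.1 L.
Isothermal: T stays 510 K; PV = const ⇒ V₂ = 425 L, P₂ = 55.8 kPa.
W = nRT ln(V₂/V₁) = 5.59×8.314×510×ln(7.85) = 48800 J.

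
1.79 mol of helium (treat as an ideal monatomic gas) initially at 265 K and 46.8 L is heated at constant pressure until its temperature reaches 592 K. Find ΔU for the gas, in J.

7300 J

P₁ = nRT₁/V₁ = 1.79×8.314×265/46.8 = 84.3 kPa.
Isobaric: P stays 84.3 kPa; V/T = const ⇒ T₂ = 592 K, V₂ = 105 L.
For an ideal gas ΔU = nCvΔT with Cv = (3/2)R = 12.5 J/(mol·K).
ΔU = 1.79×12.5×(592−265) = 7300 J.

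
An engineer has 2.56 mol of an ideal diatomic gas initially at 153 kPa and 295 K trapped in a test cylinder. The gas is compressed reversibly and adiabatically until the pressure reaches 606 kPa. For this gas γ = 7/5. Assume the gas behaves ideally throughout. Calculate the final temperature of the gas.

V₁ = nRT₁/P₁ = 2.56×8.314×295/153 = 41.0 L.
Adiabatic: T₂/T₁ = (P₂/P₁)^((γ−1)/γ) ⇒ T₂ = 295×(3.96)^0.286 = 437 K; V₂ = 15.4 L.

437 K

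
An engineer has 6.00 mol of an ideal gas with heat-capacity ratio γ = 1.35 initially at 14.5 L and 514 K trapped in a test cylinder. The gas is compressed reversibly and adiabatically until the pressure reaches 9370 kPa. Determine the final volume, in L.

4.22 L

P₁ = nRT₁/V₁ = 6.00×8.314×514/14.5 = 1770 kPa.
Adiabatic: T₂/T₁ = (P₂/P₁)^((γ−1)/γ) ⇒ T₂ = 514×(5.30)^0.259 = 792 K; V₂ = 4.22 L.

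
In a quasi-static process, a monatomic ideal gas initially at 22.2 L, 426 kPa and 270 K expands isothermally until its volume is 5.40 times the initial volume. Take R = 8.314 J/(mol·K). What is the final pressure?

78.9 kPa

Isothermal: T stays 270 K; PV = const ⇒ V₂ = 120 L, P₂ = 78.9 kPa.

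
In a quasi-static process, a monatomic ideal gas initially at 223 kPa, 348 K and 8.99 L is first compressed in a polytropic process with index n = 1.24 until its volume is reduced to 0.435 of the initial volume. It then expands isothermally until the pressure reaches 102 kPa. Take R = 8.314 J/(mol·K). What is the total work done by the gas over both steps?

n = P₁V₁/(RT₁) = 223×8.99/(8.314×348) = 0.693 mol.
Step 1 — Polytropic n=1.24: T₂ = T₁(V₁/V₂)^(n−1) = 348×(2.30)^0.24 = 425 K; P₂ = P₁(V₁/V₂)^n = 626 kPa.
W = (P₁V₁−P₂V₂)/(n−1) = (223×8.99−626×3.91)/0.24 = -1850 J.
ΔU = nCvΔT = 0.693×12.5×(425−348) = 665 J.
Q = ΔU + W = -1180 J.
State after step 1: P = 626 kPa, V = 3.91 L, T = 425 K.
Step 2 — Isothermal: T stays 425 K; PV = const ⇒ V₂ = 24.0 L, P₂ = 102 kPa.
ΔU = 0 (ideal gas, T constant).
W = nRT ln(V₂/V₁) = 0.693×8.314×425×ln(6.14) = 4440 J.
Q = ΔU + W = 4440 J.
Net over both steps: W = 2590 J, Q = 3260 J, ΔU = 665 J.

2590 J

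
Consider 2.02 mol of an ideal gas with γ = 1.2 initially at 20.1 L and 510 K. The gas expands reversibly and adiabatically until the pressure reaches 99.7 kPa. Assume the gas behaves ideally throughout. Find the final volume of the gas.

P₁ = nRT₁/V₁ = 2.02×8.314×510/20.1 = 426 kPa.
Adiabatic: T₂/T₁ = (P₂/P₁)^((γ−1)/γ) ⇒ T₂ = 510×(0.234)^0.167 = 400 K; V₂ = 67.4 L.

67.4 L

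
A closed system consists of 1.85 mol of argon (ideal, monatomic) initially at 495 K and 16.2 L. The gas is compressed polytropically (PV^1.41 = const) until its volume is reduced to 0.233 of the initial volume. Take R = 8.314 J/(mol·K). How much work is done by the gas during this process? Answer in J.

-15200 J

P₁ = nRT₁/V₁ = 1.85×8.314×495/16.2 = 470 kPa.
Polytropic n=1.41: T₂ = T₁(V₁/V₂)^(n−1) = 495×(4.29)^0.41 = 899 K; P₂ = P₁(V₁/V₂)^n = 3670 kPa.
W = (P₁V₁−P₂V₂)/(n−1) = (470×16.2−3670×3.77)/0.41 = -15200 J.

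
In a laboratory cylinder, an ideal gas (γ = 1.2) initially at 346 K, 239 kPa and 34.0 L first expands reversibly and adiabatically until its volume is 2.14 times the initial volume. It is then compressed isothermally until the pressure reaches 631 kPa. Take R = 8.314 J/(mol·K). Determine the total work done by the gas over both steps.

-7410 J

n = P₁V₁/(RT₁) = 239×34.0/(8.314×346) = 2.82 mol.
Step 1 — Adiabatic: TV^(γ−1) = const ⇒ T₂ = 346×(0.467)^0.200 = 297 K; PV^γ = const ⇒ P₂ = 95.9 kPa.
ΔU = nCvΔT = 2.82×41.6×(297−346) = -5730 J.
Q = 0 for an adiabatic process, so W = −ΔU = 5730 J.
State after step 1: P = 95.9 kPa, V = 72.8 L, T = 297 K.
Step 2 — Isothermal: T stays 297 K; PV = const ⇒ V₂ = 11.1 L, P₂ = 631 kPa.
ΔU = 0 (ideal gas, T constant).
W = nRT ln(V₂/V₁) = 2.82×8.314×297×ln(0.152) = -13100 J.
Q = ΔU + W = -13100 J.
Net over both steps: W = -7410 J, Q = -13100 J, ΔU = -5730 J.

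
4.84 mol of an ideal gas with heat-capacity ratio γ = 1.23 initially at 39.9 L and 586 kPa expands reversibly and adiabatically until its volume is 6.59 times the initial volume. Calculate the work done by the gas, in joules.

T₁ = P₁V₁/(nR) = 586×39.9/(4.84×8.314) = 581 K.
Adiabatic: TV^(γ−1) = const ⇒ T₂ = 581×(0.152)^0.230 = 377 K; PV^γ = const ⇒ P₂ = 57.6 kPa.
ΔU = nCvΔT = 4.84×36.1×(377−581) = -35800 J.
Q = 0 for an adiabatic process, so W = −ΔU = 35800 J.

35800 J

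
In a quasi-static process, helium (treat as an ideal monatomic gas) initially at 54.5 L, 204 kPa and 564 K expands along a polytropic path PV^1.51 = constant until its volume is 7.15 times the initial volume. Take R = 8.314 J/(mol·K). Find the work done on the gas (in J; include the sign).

n = P₁V₁/(RT₁) = 204×54.5/(8.314×564) = 2.37 mol.
Polytropic n=1.51: T₂ = T₁(V₁/V₂)^(n−1) = 564×(0.140)^0.51 = 207 K; P₂ = P₁(V₁/V₂)^n = 10.5 kPa.
W = (P₁V₁−P₂V₂)/(n−1) = (204×54.5−10.5×390)/0.51 = 13800 J.
Work done on the gas = −W_by = -13800 J.

-13800 J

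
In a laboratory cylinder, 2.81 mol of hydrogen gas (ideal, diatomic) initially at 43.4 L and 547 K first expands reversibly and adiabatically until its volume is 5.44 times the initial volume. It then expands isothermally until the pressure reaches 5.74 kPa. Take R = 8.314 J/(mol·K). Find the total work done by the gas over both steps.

P₁ = nRT₁/V₁ = 2.81×8.314×547/43.4 = 294 kPa.
Step 1 — Adiabatic: TV^(γ−1) = const ⇒ T₂ = 547×(0.184)^0.400 = 278 K; PV^γ = const ⇒ P₂ = 27.5 kPa.
ΔU = nCvΔT = 2.81×20.8×(278−547) = -15700 J.
Q = 0 for an adiabatic process, so W = −ΔU = 15700 J.
State after step 1: P = 27.5 kPa, V = 236 L, T = 278 K.
Step 2 — Isothermal: T stays 278 K; PV = const ⇒ V₂ = 1130 L, P₂ = 5.74 kPa.
ΔU = 0 (ideal gas, T constant).
W = nRT ln(V₂/V₁) = 2.81×8.314×278×ln(4.79) = 10200 J.
Q = ΔU + W = 10200 J.
Net over both steps: W = 25900 J, Q = 10200 J, ΔU = -15700 J.

25900 J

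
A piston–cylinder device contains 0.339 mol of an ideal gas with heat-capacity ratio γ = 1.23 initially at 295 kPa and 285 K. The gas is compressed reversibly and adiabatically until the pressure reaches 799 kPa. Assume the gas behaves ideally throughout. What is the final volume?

V₁ = nRT₁/P₁ = 0.339×8.314×285/295 = 2.72 L.
Adiabatic: T₂/T₁ = (P₂/P₁)^((γ−1)/γ) ⇒ T₂ = 285×(2.71)^0.187 = 343 K; V₂ = 1.21 L.

1.21 L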